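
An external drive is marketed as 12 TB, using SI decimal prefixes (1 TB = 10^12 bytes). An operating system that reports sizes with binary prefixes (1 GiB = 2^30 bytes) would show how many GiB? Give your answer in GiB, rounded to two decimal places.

11,175.87 GiB

12 TB × 1,000,000,000,000 bytes/TB = 12,000,000,000,000 bytes
1 GiB = 1,073,741,824 bytes
12,000,000,000,000 / 1,073,741,824 = 11,175.87 GiB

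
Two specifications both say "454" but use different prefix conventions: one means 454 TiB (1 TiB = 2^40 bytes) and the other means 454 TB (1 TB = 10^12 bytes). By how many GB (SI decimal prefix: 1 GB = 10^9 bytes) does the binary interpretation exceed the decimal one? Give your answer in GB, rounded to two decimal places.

45,178.28 GB

454 TiB = 454 × 1,099,511,627,776 = 499,178,279,010,304 bytes
454 TB = 454 × 1,000,000,000,000 = 454,000,000,000,000 bytes
difference = 45,178,279,010,304 bytes
45,178,279,010,304 / 1,000,000,000 = 45,178.28 GB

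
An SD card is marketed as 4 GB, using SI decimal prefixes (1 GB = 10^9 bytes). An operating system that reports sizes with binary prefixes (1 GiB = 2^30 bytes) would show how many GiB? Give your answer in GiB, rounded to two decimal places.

3.73 GiB

4 GB = 4 × 10^9 bytes = 4,000,000,000 bytes
1 GiB = 1,073,741,824 bytes
4,000,000,000 / 1,073,741,824 = 3.73 GiB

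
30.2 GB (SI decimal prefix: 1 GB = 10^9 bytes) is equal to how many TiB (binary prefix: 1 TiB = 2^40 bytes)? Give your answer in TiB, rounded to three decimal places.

30.2 GB = 30.2 × 10^9 bytes = 30,200,000,000 bytes
1 TiB = 2^40 bytes = 1,099,511,627,776 bytes
30,200,000,000 / 1,099,511,627,776 = 0.027 TiB

0.027 TiB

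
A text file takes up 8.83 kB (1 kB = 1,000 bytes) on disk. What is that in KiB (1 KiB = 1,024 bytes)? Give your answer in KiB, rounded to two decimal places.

8.62 KiB

8.83 kB = 8.83 × 10^3 bytes = 8,830 bytes
1 KiB = 2^10 bytes = 1,024 bytes
8,830 / 1,024 = 8.62 KiB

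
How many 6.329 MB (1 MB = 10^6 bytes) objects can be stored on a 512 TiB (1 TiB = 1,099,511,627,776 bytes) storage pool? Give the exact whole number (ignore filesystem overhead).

88,947,693

Capacity: 512 TiB = 562,949,953,421,312 bytes
Per item: 6.329 MB = 6,329,000 bytes
⌊562,949,953,421,312 / 6,329,000⌋ = 88,947,693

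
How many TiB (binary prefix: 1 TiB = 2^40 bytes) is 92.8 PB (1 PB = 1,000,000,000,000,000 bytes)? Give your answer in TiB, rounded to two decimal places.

84,401.11 TiB

92.8 PB × 1,000,000,000,000,000 bytes/PB = 92,800,000,000,000,000 bytes
1 TiB = 2^40 bytes = 1,099,511,627,776 bytes
92,800,000,000,000,000 / 1,099,511,627,776 = 84,401.11 TiB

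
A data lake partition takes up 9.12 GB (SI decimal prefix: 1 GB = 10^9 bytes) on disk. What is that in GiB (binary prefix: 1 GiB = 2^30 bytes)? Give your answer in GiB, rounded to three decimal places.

8.494 GiB

9.12 GB = 9.12 × 10^9 bytes = 9,120,000,000 bytes
1 GiB = 1,073,741,824 bytes
9,120,000,000 / 1,073,741,824 = 8.494 GiB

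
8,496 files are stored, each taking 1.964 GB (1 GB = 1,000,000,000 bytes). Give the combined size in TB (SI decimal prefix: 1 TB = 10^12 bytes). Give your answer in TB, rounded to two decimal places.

Total = 8,496 × 1.964 GB = 16686.144 GB
= 16686.144 × 1,000,000,000 bytes = 16,686,144,000,000 bytes
1 TB = 1,000,000,000,000 bytes
16,686,144,000,000 / 1,000,000,000,000 = 16.69 TB

16.69 TB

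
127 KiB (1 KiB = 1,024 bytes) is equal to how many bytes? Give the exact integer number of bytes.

127 × 1,024 = 130,048 bytes  (1 KiB = 2^10 bytes)

130,048 bytes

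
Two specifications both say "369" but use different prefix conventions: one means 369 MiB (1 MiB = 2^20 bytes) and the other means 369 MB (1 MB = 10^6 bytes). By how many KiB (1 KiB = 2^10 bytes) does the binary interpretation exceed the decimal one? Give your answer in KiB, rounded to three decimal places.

369 MiB = 369 × 1,048,576 = 386,924,544 bytes
369 MB = 369 × 1,000,000 = 369,000,000 bytes
difference = 17,924,544 bytes
17,924,544 / 1,024 = 17,504.438 KiB

17,504.438 KiB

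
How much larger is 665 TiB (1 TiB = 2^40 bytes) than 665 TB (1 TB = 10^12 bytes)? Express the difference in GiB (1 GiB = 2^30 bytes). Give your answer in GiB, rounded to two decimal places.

665 TiB = 665 × 1,099,511,627,776 = 731,175,232,471,040 bytes
665 TB = 665 × 1,000,000,000,000 = 665,000,000,000,000 bytes
difference = 66,175,232,471,040 bytes
66,175,232,471,040 / 1,073,741,824 = 61,630.49 GiB

61,630.49 GiB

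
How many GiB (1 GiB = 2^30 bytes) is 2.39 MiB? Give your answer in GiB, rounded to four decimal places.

0.0023 GiB

2.39 MiB = 2.39 × 2^20 bytes = 2,506,096.64 bytes
1 GiB = 2^30 bytes = 1,073,741,824 bytes
2,506,096.64 / 1,073,741,824 = 0.0023 GiB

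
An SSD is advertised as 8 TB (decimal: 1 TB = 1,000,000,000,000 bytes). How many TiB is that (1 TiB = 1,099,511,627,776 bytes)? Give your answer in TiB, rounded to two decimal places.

7.28 TiB

8 TB = 8 × 10^12 bytes = 8,000,000,000,000 bytes
1 TiB = 2^40 bytes = 1,099,511,627,776 bytes
8,000,000,000,000 / 1,099,511,627,776 = 7.28 TiB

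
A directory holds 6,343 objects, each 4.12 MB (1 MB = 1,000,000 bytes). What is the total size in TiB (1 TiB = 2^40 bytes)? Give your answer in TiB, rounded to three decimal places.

Total = 6,343 × 4.12 MB = 26133.16 MB
= 26133.16 × 1,000,000 bytes = 26,133,160,000 bytes
1 TiB = 1,099,511,627,776 bytes
26,133,160,000 / 1,099,511,627,776 = 0.024 TiB

0.024 TiB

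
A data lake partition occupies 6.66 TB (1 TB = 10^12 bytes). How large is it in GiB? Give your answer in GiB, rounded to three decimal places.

6,202.608 GiB

6.66 TB = 6.66 × 10^12 bytes = 6,660,000,000,000 bytes
1 GiB = 2^30 bytes = 1,073,741,824 bytes
6,660,000,000,000 / 1,073,741,824 = 6,202.608 GiB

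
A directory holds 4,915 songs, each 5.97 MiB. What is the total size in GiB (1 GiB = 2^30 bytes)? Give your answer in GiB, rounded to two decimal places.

28.65 GiB

Total = 4,915 × 5.97 MiB = 29342.55 MiB
= 29342.55 × 1,048,576 bytes = 30,767,893,708.8 bytes
1 GiB = 1,073,741,824 bytes
30,767,893,708.8 / 1,073,741,824 = 28.65 GiB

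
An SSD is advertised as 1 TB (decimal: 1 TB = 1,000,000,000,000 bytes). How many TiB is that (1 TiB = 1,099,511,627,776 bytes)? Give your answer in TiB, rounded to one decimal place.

1 TB = 1 × 10^12 bytes = 1,000,000,000,000 bytes
1 TiB = 2^40 bytes = 1,099,511,627,776 bytes
1,000,000,000,000 / 1,099,511,627,776 = 0.9 TiB

0.9 TiB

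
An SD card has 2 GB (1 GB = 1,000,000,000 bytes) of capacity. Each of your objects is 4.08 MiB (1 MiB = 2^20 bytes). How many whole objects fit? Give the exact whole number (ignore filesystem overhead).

Capacity: 2 GB = 2,000,000,000 bytes
Per item: 4.08 MiB = 4,278,190.08 bytes
⌊2,000,000,000 / 4,278,190.08⌋ = 467

467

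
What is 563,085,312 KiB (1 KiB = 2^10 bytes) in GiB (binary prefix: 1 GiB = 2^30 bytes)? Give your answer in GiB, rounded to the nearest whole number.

563,085,312 KiB = 563,085,312 × 2^10 bytes = 576,599,359,488 bytes
1 GiB = 1,073,741,824 bytes
576,599,359,488 / 1,073,741,824 = 537 GiB

537 GiB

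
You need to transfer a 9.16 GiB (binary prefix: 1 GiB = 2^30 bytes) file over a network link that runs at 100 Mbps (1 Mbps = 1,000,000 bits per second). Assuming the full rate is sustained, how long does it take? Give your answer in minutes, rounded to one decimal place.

13.1 minutes

9.16 GiB = 9,835,475,107.84 bytes = 78,683,800,862.72 bits
100 Mbps = 100,000,000 bits/s
time = 78,683,800,862.72 / 100,000,000 = 786.84 s
786.84 s / 60 = 13.1 minutes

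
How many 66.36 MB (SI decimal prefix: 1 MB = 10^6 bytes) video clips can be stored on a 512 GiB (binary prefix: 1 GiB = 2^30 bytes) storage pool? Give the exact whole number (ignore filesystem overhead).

Capacity: 512 GiB = 549,755,813,888 bytes
Per item: 66.36 MB = 66,360,000 bytes
⌊549,755,813,888 / 66,360,000⌋ = 8,284

8,284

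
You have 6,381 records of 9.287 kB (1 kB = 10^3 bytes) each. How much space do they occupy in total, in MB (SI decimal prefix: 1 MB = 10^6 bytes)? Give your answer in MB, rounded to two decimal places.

Total = 6,381 × 9.287 kB = 59260.347 kB
= 59260.347 × 1,000 bytes = 59,260,347 bytes
1 MB = 1,000,000 bytes
59,260,347 / 1,000,000 = 59.26 MB

59.26 MB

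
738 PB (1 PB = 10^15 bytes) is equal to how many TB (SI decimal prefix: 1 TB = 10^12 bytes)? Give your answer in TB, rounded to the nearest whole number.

738 PB = 738 × 10^15 bytes = 738,000,000,000,000,000 bytes
1 TB = 1,000,000,000,000 bytes
738,000,000,000,000,000 / 1,000,000,000,000 = 738,000 TB

738,000 TB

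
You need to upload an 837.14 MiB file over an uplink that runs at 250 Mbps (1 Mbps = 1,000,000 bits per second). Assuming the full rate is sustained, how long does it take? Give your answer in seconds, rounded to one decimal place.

837.14 MiB = 877,804,912.64 bytes = 7,022,439,301.12 bits
250 Mbps = 250,000,000 bits/s
time = 7,022,439,301.12 / 250,000,000 = 28.1 s

28.1 seconds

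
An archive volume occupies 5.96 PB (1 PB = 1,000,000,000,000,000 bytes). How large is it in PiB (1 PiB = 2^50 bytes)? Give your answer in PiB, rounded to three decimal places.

5.96 PB × 1,000,000,000,000,000 bytes/PB = 5,960,000,000,000,000 bytes
1 PiB = 1,125,899,906,842,624 bytes
5,960,000,000,000,000 / 1,125,899,906,842,624 = 5.294 PiB

5.294 PiB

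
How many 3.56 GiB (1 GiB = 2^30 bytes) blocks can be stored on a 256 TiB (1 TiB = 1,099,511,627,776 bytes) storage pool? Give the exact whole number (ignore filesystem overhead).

73,635

Capacity: 256 TiB = 281,474,976,710,656 bytes
Per item: 3.56 GiB = 3,822,520,893.44 bytes
⌊281,474,976,710,656 / 3,822,520,893.44⌋ = 73,635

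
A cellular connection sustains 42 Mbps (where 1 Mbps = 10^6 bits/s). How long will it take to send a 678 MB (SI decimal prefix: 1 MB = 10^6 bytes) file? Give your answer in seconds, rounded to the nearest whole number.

678 MB = 678,000,000 bytes = 5,424,000,000 bits
42 Mbps = 42,000,000 bits/s
time = 5,424,000,000 / 42,000,000 = 129 s

129 seconds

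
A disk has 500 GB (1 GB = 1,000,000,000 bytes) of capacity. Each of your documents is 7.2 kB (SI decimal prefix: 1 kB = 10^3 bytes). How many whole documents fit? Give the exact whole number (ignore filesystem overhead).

69,444,444

Capacity: 500 GB = 500,000,000,000 bytes
Per item: 7.2 kB = 7,200 bytes
⌊500,000,000,000 / 7,200⌋ = 69,444,444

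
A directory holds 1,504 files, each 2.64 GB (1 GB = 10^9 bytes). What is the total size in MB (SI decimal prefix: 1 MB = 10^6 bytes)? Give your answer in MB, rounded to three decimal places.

Total = 1,504 × 2.64 GB = 3970.56 GB
= 3970.56 × 1,000,000,000 bytes = 3,970,560,000,000 bytes
1 MB = 1,000,000 bytes
3,970,560,000,000 / 1,000,000 = 3,970,560.000 MB

3,970,560.000 MB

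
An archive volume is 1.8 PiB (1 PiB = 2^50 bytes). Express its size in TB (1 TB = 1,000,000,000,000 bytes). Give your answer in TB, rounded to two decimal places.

1.8 PiB = 1.8 × 2^50 bytes = 2,026,619,832,316,723.2 bytes
1 TB = 10^12 bytes = 1,000,000,000,000 bytes
2,026,619,832,316,723.2 / 1,000,000,000,000 = 2,026.62 TB

2,026.62 TB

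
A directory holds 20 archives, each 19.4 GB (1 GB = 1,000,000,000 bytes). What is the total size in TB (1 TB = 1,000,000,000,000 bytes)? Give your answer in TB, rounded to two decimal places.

Total = 20 × 19.4 GB = 388 GB
= 388 × 1,000,000,000 bytes = 388,000,000,000 bytes
1 TB = 1,000,000,000,000 bytes
388,000,000,000 / 1,000,000,000,000 = 0.39 TB

0.39 TB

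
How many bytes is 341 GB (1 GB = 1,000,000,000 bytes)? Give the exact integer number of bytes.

341 × 1,000,000,000 = 341,000,000,000 bytes  (1 GB = 10^9 bytes)

341,000,000,000 bytes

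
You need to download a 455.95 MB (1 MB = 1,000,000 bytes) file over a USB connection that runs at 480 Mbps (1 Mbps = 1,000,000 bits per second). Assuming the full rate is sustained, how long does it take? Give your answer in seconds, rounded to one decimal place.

455.95 MB = 455,950,000 bytes = 3,647,600,000 bits
480 Mbps = 480,000,000 bits/s
time = 3,647,600,000 / 480,000,000 = 7.6 s

7.6 seconds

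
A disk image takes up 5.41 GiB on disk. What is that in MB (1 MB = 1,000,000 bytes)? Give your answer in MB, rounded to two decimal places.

5,808.94 MB

5.41 GiB × 1,073,741,824 bytes/GiB = 5,808,943,267.84 bytes
1 MB = 10^6 bytes = 1,000,000 bytes
5,808,943,267.84 / 1,000,000 = 5,808.94 MB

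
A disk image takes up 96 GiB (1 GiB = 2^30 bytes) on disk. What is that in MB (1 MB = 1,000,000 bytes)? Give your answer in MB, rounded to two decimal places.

96 GiB = 96 × 2^30 bytes = 103,079,215,104 bytes
1 MB = 1,000,000 bytes
103,079,215,104 / 1,000,000 = 103,079.22 MB

103,079.22 MB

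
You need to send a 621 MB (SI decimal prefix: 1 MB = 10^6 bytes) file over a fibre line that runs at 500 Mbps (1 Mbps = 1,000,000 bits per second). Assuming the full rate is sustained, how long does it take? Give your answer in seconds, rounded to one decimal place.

621 MB = 621,000,000 bytes = 4,968,000,000 bits
500 Mbps = 500,000,000 bits/s
time = 4,968,000,000 / 500,000,000 = 9.9 s

9.9 seconds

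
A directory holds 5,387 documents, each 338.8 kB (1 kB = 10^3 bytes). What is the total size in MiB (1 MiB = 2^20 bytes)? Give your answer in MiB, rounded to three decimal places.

1,740.566 MiB

Total = 5,387 × 338.8 kB = 1825115.6 kB
= 1825115.6 × 1,000 bytes = 1,825,115,600 bytes
1 MiB = 1,048,576 bytes
1,825,115,600 / 1,048,576 = 1,740.566 MiB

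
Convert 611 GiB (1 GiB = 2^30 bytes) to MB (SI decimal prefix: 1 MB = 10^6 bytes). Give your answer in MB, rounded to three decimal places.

611 GiB = 611 × 2^30 bytes = 656,056,254,464 bytes
1 MB = 10^6 bytes = 1,000,000 bytes
656,056,254,464 / 1,000,000 = 656,056.254 MB

656,056.254 MB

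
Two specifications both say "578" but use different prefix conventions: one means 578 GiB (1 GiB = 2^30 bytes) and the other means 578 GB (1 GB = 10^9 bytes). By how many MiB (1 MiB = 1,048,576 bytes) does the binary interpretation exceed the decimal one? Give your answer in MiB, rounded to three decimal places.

578 GiB = 578 × 1,073,741,824 = 620,622,774,272 bytes
578 GB = 578 × 1,000,000,000 = 578,000,000,000 bytes
difference = 42,622,774,272 bytes
42,622,774,272 / 1,048,576 = 40,648.245 MiB

40,648.245 MiB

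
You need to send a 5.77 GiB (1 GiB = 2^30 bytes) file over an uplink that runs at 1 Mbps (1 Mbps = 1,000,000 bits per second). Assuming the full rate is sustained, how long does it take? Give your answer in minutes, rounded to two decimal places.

5.77 GiB = 6,195,490,324.48 bytes = 49,563,922,595.84 bits
1 Mbps = 1,000,000 bits/s
time = 49,563,922,595.84 / 1,000,000 = 49,563.923 s
49,563.923 s / 60 = 826.07 minutes

826.07 minutes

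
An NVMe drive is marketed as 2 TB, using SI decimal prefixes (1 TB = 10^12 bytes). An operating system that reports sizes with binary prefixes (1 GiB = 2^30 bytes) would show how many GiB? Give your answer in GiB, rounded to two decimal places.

2 TB × 1,000,000,000,000 bytes/TB = 2,000,000,000,000 bytes
1 GiB = 1,073,741,824 bytes
2,000,000,000,000 / 1,073,741,824 = 1,862.65 GiB

1,862.65 GiB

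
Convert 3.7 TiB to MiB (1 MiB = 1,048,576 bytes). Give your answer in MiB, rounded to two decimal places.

3.7 TiB × 1,099,511,627,776 bytes/TiB = 4,068,193,022,771.2 bytes
1 MiB = 2^20 bytes = 1,048,576 bytes
4,068,193,022,771.2 / 1,048,576 = 3,879,731.20 MiB

3,879,731.20 MiB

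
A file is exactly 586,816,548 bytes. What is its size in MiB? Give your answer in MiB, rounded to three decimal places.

559.632 MiB

586,816,548 bytes given.
1 MiB = 1,048,576 bytes
586,816,548 / 1,048,576 = 559.632 MiB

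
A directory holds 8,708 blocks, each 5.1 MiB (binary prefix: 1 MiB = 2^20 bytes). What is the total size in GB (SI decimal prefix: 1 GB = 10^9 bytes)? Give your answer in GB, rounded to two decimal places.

Total = 8,708 × 5.1 MiB = 44410.8 MiB
= 44410.8 × 1,048,576 bytes = 46,568,099,020.8 bytes
1 GB = 1,000,000,000 bytes
46,568,099,020.8 / 1,000,000,000 = 46.57 GB

46.57 GB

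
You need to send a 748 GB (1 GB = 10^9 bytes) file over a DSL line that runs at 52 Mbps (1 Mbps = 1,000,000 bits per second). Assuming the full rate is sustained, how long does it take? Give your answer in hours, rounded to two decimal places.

31.97 hours

748 GB = 748,000,000,000 bytes = 5,984,000,000,000 bits
52 Mbps = 52,000,000 bits/s
time = 5,984,000,000,000 / 52,000,000 = 115,076.9231 s
115,076.9231 s / 3600 = 31.97 hours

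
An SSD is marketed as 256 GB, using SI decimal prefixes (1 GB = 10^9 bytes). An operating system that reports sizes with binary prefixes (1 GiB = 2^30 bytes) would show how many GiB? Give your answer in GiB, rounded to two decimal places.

238.42 GiB

256 GB = 256 × 10^9 bytes = 256,000,000,000 bytes
1 GiB = 2^30 bytes = 1,073,741,824 bytes
256,000,000,000 / 1,073,741,824 = 238.42 GiB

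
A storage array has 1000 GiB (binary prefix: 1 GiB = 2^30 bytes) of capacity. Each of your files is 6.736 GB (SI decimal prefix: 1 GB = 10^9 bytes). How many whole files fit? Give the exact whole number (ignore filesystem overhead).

Capacity: 1000 GiB = 1,073,741,824,000 bytes
Per item: 6.736 GB = 6,736,000,000 bytes
⌊1,073,741,824,000 / 6,736,000,000⌋ = 159

159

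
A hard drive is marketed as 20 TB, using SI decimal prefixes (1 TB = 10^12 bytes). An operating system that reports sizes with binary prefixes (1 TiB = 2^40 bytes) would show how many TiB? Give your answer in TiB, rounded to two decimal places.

20 TB = 20 × 10^12 bytes = 20,000,000,000,000 bytes
1 TiB = 2^40 bytes = 1,099,511,627,776 bytes
20,000,000,000,000 / 1,099,511,627,776 = 18.19 TiB

18.19 TiB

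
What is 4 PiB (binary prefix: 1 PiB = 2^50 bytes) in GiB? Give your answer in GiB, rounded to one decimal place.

4,194,304.0 GiB

4 PiB × 1,125,899,906,842,624 bytes/PiB = 4,503,599,627,370,496 bytes
1 GiB = 1,073,741,824 bytes
4,503,599,627,370,496 / 1,073,741,824 = 4,194,304.0 GiB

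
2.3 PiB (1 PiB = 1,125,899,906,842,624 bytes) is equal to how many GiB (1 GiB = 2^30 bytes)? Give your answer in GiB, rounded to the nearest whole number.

2,411,725 GiB

2.3 PiB = 2.3 × 2^50 bytes = 2,589,569,785,738,035.2 bytes
1 GiB = 2^30 bytes = 1,073,741,824 bytes
2,589,569,785,738,035.2 / 1,073,741,824 = 2,411,725 GiB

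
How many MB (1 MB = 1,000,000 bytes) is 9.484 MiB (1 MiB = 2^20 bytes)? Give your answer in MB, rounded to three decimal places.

9.945 MB

9.484 MiB × 1,048,576 bytes/MiB = 9,944,694.784 bytes
1 MB = 10^6 bytes = 1,000,000 bytes
9,944,694.784 / 1,000,000 = 9.945 MB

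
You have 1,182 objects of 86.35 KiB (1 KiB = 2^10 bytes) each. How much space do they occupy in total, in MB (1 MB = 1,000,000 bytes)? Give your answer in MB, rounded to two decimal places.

104.52 MB

Total = 1,182 × 86.35 KiB = 102065.7 KiB
= 102065.7 × 1,024 bytes = 104,515,276.8 bytes
1 MB = 1,000,000 bytes
104,515,276.8 / 1,000,000 = 104.52 MB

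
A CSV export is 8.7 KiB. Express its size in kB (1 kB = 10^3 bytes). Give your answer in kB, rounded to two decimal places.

8.7 KiB = 8.7 × 2^10 bytes = 8,908.8 bytes
1 kB = 1,000 bytes
8,908.8 / 1,000 = 8.91 kB

8.91 kB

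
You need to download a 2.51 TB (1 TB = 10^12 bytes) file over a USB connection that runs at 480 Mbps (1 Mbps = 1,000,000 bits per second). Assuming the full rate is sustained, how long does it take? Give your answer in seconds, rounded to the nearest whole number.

2.51 TB = 2,510,000,000,000 bytes = 20,080,000,000,000 bits
480 Mbps = 480,000,000 bits/s
time = 20,080,000,000,000 / 480,000,000 = 41,833 s

41,833 seconds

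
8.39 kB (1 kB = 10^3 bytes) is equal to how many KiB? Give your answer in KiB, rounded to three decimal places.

8.193 KiB

8.39 kB × 1,000 bytes/kB = 8,390 bytes
1 KiB = 1,024 bytes
8,390 / 1,024 = 8.193 KiB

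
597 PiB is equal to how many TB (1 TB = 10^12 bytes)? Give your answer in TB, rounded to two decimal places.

672,162.24 TB

597 PiB = 597 × 2^50 bytes = 672,162,244,385,046,528 bytes
1 TB = 10^12 bytes = 1,000,000,000,000 bytes
672,162,244,385,046,528 / 1,000,000,000,000 = 672,162.24 TB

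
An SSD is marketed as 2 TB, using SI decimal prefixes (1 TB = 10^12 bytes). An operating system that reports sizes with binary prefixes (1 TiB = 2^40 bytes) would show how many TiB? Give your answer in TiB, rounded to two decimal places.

2 TB = 2 × 10^12 bytes = 2,000,000,000,000 bytes
1 TiB = 2^40 bytes = 1,099,511,627,776 bytes
2,000,000,000,000 / 1,099,511,627,776 = 1.82 TiB

1.82 TiB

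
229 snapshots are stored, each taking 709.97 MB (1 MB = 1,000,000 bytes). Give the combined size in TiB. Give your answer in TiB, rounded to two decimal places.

Total = 229 × 709.97 MB = 162583.13 MB
= 162583.13 × 1,000,000 bytes = 162,583,130,000 bytes
1 TiB = 1,099,511,627,776 bytes
162,583,130,000 / 1,099,511,627,776 = 0.15 TiB

0.15 TiB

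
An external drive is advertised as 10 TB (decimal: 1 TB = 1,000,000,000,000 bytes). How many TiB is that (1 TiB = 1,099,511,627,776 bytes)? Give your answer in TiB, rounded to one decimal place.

9.1 TiB

10 TB = 10 × 10^12 bytes = 10,000,000,000,000 bytes
1 TiB = 2^40 bytes = 1,099,511,627,776 bytes
10,000,000,000,000 / 1,099,511,627,776 = 9.1 TiB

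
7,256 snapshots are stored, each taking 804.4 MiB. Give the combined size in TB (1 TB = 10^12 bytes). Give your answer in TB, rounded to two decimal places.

6.12 TB

Total = 7,256 × 804.4 MiB = 5836726.4 MiB
= 5836726.4 × 1,048,576 bytes = 6,120,251,221,606.4 bytes
1 TB = 1,000,000,000,000 bytes
6,120,251,221,606.4 / 1,000,000,000,000 = 6.12 TB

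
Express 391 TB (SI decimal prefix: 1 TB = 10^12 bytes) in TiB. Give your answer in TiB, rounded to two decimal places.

391 TB × 1,000,000,000,000 bytes/TB = 391,000,000,000,000 bytes
1 TiB = 2^40 bytes = 1,099,511,627,776 bytes
391,000,000,000,000 / 1,099,511,627,776 = 355.61 TiB

355.61 TiB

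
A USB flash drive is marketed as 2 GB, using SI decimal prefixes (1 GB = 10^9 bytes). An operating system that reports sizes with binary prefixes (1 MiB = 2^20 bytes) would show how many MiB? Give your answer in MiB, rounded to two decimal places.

2 GB = 2 × 10^9 bytes = 2,000,000,000 bytes
1 MiB = 2^20 bytes = 1,048,576 bytes
2,000,000,000 / 1,048,576 = 1,907.35 MiB

1,907.35 MiB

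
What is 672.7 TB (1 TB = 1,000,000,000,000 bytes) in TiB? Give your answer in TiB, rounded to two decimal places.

672.7 TB = 672.7 × 10^12 bytes = 672,700,000,000,000 bytes
1 TiB = 2^40 bytes = 1,099,511,627,776 bytes
672,700,000,000,000 / 1,099,511,627,776 = 611.82 TiB

611.82 TiB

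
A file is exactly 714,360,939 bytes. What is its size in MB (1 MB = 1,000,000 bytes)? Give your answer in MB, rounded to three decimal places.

714,360,939 bytes given.
1 MB = 10^6 bytes = 1,000,000 bytes
714,360,939 / 1,000,000 = 714.361 MB

714.361 MB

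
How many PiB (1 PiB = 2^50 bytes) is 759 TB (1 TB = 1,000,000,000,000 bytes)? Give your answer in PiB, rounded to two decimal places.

0.67 PiB

759 TB × 1,000,000,000,000 bytes/TB = 759,000,000,000,000 bytes
1 PiB = 1,125,899,906,842,624 bytes
759,000,000,000,000 / 1,125,899,906,842,624 = 0.67 PiB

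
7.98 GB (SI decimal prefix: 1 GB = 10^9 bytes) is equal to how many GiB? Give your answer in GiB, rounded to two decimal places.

7.43 GiB

7.98 GB × 1,000,000,000 bytes/GB = 7,980,000,000 bytes
1 GiB = 2^30 bytes = 1,073,741,824 bytes
7,980,000,000 / 1,073,741,824 = 7.43 GiB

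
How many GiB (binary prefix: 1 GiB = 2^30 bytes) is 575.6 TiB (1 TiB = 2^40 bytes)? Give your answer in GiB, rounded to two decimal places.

589,414.40 GiB

575.6 TiB = 575.6 × 2^40 bytes = 632,878,892,947,865.6 bytes
1 GiB = 2^30 bytes = 1,073,741,824 bytes
632,878,892,947,865.6 / 1,073,741,824 = 589,414.40 GiB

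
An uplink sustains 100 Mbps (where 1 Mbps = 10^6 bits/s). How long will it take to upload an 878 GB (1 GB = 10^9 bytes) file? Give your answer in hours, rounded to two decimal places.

878 GB = 878,000,000,000 bytes = 7,024,000,000,000 bits
100 Mbps = 100,000,000 bits/s
time = 7,024,000,000,000 / 100,000,000 = 70,240.0000 s
70,240.0000 s / 3600 = 19.51 hours

19.51 hours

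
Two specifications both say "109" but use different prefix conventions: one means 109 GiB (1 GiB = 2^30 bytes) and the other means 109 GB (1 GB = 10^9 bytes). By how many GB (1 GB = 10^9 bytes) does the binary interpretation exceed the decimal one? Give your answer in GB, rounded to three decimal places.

109 GiB = 109 × 1,073,741,824 = 117,037,858,816 bytes
109 GB = 109 × 1,000,000,000 = 109,000,000,000 bytes
difference = 8,037,858,816 bytes
8,037,858,816 / 1,000,000,000 = 8.038 GB

8.038 GB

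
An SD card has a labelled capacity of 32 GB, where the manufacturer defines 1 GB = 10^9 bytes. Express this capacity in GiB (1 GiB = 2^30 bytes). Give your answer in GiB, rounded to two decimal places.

32 GB × 1,000,000,000 bytes/GB = 32,000,000,000 bytes
1 GiB = 1,073,741,824 bytes
32,000,000,000 / 1,073,741,824 = 29.80 GiB

29.80 GiB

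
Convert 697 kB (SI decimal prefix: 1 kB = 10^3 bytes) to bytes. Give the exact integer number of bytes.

697 × 1,000 = 697,000 bytes  (1 kB = 10^3 bytes)

697,000 bytes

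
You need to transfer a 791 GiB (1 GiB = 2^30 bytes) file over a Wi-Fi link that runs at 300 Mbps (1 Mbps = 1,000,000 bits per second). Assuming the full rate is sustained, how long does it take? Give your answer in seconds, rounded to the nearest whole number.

791 GiB = 849,329,782,784 bytes = 6,794,638,262,272 bits
300 Mbps = 300,000,000 bits/s
time = 6,794,638,262,272 / 300,000,000 = 22,649 s

22,649 seconds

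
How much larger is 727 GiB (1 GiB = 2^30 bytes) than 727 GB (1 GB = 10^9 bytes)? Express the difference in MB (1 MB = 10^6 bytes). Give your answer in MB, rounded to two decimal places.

53,610.31 MB

727 GiB = 727 × 1,073,741,824 = 780,610,306,048 bytes
727 GB = 727 × 1,000,000,000 = 727,000,000,000 bytes
difference = 53,610,306,048 bytes
53,610,306,048 / 1,000,000 = 53,610.31 MB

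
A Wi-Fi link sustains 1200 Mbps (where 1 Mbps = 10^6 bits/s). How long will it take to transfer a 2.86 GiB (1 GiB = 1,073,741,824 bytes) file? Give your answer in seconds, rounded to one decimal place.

2.86 GiB = 3,070,901,616.64 bytes = 24,567,212,933.12 bits
1200 Mbps = 1,200,000,000 bits/s
time = 24,567,212,933.12 / 1,200,000,000 = 20.5 s

20.5 seconds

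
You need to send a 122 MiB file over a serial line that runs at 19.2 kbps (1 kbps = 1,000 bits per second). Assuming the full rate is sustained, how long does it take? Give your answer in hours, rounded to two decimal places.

14.81 hours

122 MiB = 127,926,272 bytes = 1,023,410,176 bits
19.2 kbps = 19,200 bits/s
time = 1,023,410,176 / 19,200 = 53,302.6133 s
53,302.6133 s / 3600 = 14.81 hours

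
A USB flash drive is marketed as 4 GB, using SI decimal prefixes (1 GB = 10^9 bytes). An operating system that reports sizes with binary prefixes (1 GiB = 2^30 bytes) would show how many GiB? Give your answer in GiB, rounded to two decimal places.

4 GB × 1,000,000,000 bytes/GB = 4,000,000,000 bytes
1 GiB = 2^30 bytes = 1,073,741,824 bytes
4,000,000,000 / 1,073,741,824 = 3.73 GiB

3.73 GiB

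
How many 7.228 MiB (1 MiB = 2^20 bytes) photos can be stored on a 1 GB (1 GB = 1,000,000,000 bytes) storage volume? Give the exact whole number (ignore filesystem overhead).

131

Capacity: 1 GB = 1,000,000,000 bytes
Per item: 7.228 MiB = 7,579,107.328 bytes
⌊1,000,000,000 / 7,579,107.328⌋ = 131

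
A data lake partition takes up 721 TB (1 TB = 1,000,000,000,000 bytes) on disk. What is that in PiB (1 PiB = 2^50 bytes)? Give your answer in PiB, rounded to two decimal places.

721 TB = 721 × 10^12 bytes = 721,000,000,000,000 bytes
1 PiB = 1,125,899,906,842,624 bytes
721,000,000,000,000 / 1,125,899,906,842,624 = 0.64 PiB

0.64 PiB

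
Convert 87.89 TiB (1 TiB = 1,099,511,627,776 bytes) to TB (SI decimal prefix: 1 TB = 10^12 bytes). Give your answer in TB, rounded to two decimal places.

87.89 TiB = 87.89 × 2^40 bytes = 96,636,076,965,232.64 bytes
1 TB = 1,000,000,000,000 bytes
96,636,076,965,232.64 / 1,000,000,000,000 = 96.64 TB

96.64 TB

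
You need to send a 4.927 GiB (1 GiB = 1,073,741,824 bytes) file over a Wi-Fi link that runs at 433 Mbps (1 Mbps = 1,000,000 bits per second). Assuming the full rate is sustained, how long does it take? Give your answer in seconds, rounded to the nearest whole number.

98 seconds

4.927 GiB = 5,290,325,966.848 bytes = 42,322,607,734.784 bits
433 Mbps = 433,000,000 bits/s
time = 42,322,607,734.784 / 433,000,000 = 98 s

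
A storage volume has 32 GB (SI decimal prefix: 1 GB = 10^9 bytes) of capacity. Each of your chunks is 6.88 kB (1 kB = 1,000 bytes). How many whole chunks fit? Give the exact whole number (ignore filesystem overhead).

4,651,162

Capacity: 32 GB = 32,000,000,000 bytes
Per item: 6.88 kB = 6,880 bytes
⌊32,000,000,000 / 6,880⌋ = 4,651,162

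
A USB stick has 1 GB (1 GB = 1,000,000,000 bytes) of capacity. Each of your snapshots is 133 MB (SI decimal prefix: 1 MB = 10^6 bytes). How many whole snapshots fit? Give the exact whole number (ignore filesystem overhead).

Capacity: 1 GB = 1,000,000,000 bytes
Per item: 133 MB = 133,000,000 bytes
⌊1,000,000,000 / 133,000,000⌋ = 7

7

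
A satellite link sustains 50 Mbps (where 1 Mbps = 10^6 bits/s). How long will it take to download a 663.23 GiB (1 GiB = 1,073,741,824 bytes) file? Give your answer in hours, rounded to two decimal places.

31.65 hours

663.23 GiB = 712,137,789,931.52 bytes = 5,697,102,319,452.16 bits
50 Mbps = 50,000,000 bits/s
time = 5,697,102,319,452.16 / 50,000,000 = 113,942.0464 s
113,942.0464 s / 3600 = 31.65 hours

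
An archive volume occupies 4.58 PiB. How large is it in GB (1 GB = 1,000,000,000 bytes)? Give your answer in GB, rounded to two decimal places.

4.58 PiB = 4.58 × 2^50 bytes = 5,156,621,573,339,217.92 bytes
1 GB = 1,000,000,000 bytes
5,156,621,573,339,217.92 / 1,000,000,000 = 5,156,621.57 GB

5,156,621.57 GB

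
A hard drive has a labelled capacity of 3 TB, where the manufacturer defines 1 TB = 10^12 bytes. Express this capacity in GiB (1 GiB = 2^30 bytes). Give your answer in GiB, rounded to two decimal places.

3 TB = 3 × 10^12 bytes = 3,000,000,000,000 bytes
1 GiB = 1,073,741,824 bytes
3,000,000,000,000 / 1,073,741,824 = 2,793.97 GiB

2,793.97 GiB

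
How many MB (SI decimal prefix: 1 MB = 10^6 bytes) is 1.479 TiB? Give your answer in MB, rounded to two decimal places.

1.479 TiB = 1.479 × 2^40 bytes = 1,626,177,697,480.704 bytes
1 MB = 1,000,000 bytes
1,626,177,697,480.704 / 1,000,000 = 1,626,177.70 MB

1,626,177.70 MB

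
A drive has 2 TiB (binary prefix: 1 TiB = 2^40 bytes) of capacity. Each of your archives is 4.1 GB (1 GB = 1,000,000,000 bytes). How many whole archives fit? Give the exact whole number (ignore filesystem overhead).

536

Capacity: 2 TiB = 2,199,023,255,552 bytes
Per item: 4.1 GB = 4,100,000,000 bytes
⌊2,199,023,255,552 / 4,100,000,000⌋ = 536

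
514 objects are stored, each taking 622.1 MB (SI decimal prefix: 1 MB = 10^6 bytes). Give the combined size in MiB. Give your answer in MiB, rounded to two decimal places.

Total = 514 × 622.1 MB = 319759.4 MB
= 319759.4 × 1,000,000 bytes = 319,759,400,000 bytes
1 MiB = 1,048,576 bytes
319,759,400,000 / 1,048,576 = 304,946.33 MiB

304,946.33 MiB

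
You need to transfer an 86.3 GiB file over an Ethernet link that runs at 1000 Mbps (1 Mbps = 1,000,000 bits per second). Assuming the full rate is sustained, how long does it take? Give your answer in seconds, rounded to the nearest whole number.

86.3 GiB = 92,663,919,411.2 bytes = 741,311,355,289.6 bits
1000 Mbps = 1,000,000,000 bits/s
time = 741,311,355,289.6 / 1,000,000,000 = 741 s

741 seconds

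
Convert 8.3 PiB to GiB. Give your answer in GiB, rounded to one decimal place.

8,703,180.8 GiB

8.3 PiB × 1,125,899,906,842,624 bytes/PiB = 9,344,969,226,793,779.2 bytes
1 GiB = 1,073,741,824 bytes
9,344,969,226,793,779.2 / 1,073,741,824 = 8,703,180.8 GiB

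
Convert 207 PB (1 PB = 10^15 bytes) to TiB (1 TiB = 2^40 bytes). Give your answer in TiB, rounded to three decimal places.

188,265.403 TiB

207 PB = 207 × 10^15 bytes = 207,000,000,000,000,000 bytes
1 TiB = 2^40 bytes = 1,099,511,627,776 bytes
207,000,000,000,000,000 / 1,099,511,627,776 = 188,265.403 TiB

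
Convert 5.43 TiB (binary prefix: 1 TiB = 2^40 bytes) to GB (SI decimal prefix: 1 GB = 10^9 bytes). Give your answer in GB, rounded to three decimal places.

5,970.348 GB

5.43 TiB × 1,099,511,627,776 bytes/TiB = 5,970,348,138,823.68 bytes
1 GB = 10^9 bytes = 1,000,000,000 bytes
5,970,348,138,823.68 / 1,000,000,000 = 5,970.348 GB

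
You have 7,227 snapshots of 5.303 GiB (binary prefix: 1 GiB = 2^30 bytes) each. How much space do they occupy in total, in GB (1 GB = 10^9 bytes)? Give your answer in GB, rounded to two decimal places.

Total = 7,227 × 5.303 GiB = 38324.781 GiB
= 38324.781 × 1,073,741,824 bytes = 41,150,920,255,340.544 bytes
1 GB = 1,000,000,000 bytes
41,150,920,255,340.544 / 1,000,000,000 = 41,150.92 GB

41,150.92 GB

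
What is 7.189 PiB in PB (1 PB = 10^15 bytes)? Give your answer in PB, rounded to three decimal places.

8.094 PB

7.189 PiB × 1,125,899,906,842,624 bytes/PiB = 8,094,094,430,291,623.936 bytes
1 PB = 1,000,000,000,000,000 bytes
8,094,094,430,291,623.936 / 1,000,000,000,000,000 = 8.094 PB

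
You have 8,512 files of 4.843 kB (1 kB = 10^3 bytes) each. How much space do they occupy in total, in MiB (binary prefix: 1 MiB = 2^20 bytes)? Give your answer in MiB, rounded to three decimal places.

39.314 MiB

Total = 8,512 × 4.843 kB = 41223.616 kB
= 41223.616 × 1,000 bytes = 41,223,616 bytes
1 MiB = 1,048,576 bytes
41,223,616 / 1,048,576 = 39.314 MiB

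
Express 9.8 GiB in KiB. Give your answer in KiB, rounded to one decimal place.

10,276,044.8 KiB

9.8 GiB × 1,073,741,824 bytes/GiB = 10,522,669,875.2 bytes
1 KiB = 1,024 bytes
10,522,669,875.2 / 1,024 = 10,276,044.8 KiB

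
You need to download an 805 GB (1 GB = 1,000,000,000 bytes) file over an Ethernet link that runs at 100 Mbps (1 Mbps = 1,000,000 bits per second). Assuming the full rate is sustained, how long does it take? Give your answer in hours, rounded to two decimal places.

17.89 hours

805 GB = 805,000,000,000 bytes = 6,440,000,000,000 bits
100 Mbps = 100,000,000 bits/s
time = 6,440,000,000,000 / 100,000,000 = 64,400.0000 s
64,400.0000 s / 3600 = 17.89 hours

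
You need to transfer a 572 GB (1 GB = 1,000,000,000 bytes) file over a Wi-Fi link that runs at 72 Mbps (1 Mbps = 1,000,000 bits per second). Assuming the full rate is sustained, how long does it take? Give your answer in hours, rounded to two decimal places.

572 GB = 572,000,000,000 bytes = 4,576,000,000,000 bits
72 Mbps = 72,000,000 bits/s
time = 4,576,000,000,000 / 72,000,000 = 63,555.5556 s
63,555.5556 s / 3600 = 17.65 hours

17.65 hours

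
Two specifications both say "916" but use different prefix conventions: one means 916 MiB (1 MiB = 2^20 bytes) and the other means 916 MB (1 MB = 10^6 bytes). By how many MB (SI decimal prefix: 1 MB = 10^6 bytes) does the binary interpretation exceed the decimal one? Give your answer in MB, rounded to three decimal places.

916 MiB = 916 × 1,048,576 = 960,495,616 bytes
916 MB = 916 × 1,000,000 = 916,000,000 bytes
difference = 44,495,616 bytes
44,495,616 / 1,000,000 = 44.496 MB

44.496 MB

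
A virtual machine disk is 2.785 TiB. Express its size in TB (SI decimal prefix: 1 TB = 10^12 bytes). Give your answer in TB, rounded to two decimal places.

3.06 TB

2.785 TiB = 2.785 × 2^40 bytes = 3,062,139,883,356.16 bytes
1 TB = 1,000,000,000,000 bytes
3,062,139,883,356.16 / 1,000,000,000,000 = 3.06 TB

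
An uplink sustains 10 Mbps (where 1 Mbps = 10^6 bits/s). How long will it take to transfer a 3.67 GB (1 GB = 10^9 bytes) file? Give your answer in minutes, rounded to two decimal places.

3.67 GB = 3,670,000,000 bytes = 29,360,000,000 bits
10 Mbps = 10,000,000 bits/s
time = 29,360,000,000 / 10,000,000 = 2,936.000 s
2,936.000 s / 60 = 48.93 minutes

48.93 minutes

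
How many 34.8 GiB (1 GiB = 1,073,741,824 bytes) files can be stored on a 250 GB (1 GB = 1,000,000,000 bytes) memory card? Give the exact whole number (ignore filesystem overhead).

Capacity: 250 GB = 250,000,000,000 bytes
Per item: 34.8 GiB = 37,366,215,475.2 bytes
⌊250,000,000,000 / 37,366,215,475.2⌋ = 6

6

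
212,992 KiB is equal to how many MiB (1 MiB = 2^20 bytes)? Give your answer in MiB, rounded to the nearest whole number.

212,992 KiB = 212,992 × 2^10 bytes = 218,103,808 bytes
1 MiB = 1,048,576 bytes
218,103,808 / 1,048,576 = 208 MiB

208 MiB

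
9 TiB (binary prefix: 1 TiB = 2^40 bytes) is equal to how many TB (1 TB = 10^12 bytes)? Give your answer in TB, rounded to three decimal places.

9.896 TB

9 TiB = 9 × 2^40 bytes = 9,895,604,649,984 bytes
1 TB = 10^12 bytes = 1,000,000,000,000 bytes
9,895,604,649,984 / 1,000,000,000,000 = 9.896 TB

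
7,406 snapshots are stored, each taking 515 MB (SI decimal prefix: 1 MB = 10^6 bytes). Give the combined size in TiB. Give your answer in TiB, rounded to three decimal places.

Total = 7,406 × 515 MB = 3,814,090 MB
= 3,814,090 × 1,000,000 bytes = 3,814,090,000,000 bytes
1 TiB = 1,099,511,627,776 bytes
3,814,090,000,000 / 1,099,511,627,776 = 3.469 TiB

3.469 TiB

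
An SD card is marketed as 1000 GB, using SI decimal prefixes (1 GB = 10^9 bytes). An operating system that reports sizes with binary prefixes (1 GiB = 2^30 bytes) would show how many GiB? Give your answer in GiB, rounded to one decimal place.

931.3 GiB

1000 GB × 1,000,000,000 bytes/GB = 1,000,000,000,000 bytes
1 GiB = 2^30 bytes = 1,073,741,824 bytes
1,000,000,000,000 / 1,073,741,824 = 931.3 GiB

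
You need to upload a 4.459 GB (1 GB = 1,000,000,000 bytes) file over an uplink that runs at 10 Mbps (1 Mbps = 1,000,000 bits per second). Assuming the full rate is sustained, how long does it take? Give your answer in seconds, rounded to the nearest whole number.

3,567 seconds

4.459 GB = 4,459,000,000 bytes = 35,672,000,000 bits
10 Mbps = 10,000,000 bits/s
time = 35,672,000,000 / 10,000,000 = 3,567 s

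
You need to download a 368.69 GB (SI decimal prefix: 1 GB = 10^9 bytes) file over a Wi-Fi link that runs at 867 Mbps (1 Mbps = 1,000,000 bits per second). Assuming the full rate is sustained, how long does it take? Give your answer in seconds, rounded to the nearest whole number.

3,402 seconds

368.69 GB = 368,690,000,000 bytes = 2,949,520,000,000 bits
867 Mbps = 867,000,000 bits/s
time = 2,949,520,000,000 / 867,000,000 = 3,402 s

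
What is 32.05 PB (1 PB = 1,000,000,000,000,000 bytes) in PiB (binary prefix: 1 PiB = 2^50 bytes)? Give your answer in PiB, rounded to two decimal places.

28.47 PiB

32.05 PB = 32.05 × 10^15 bytes = 32,050,000,000,000,000 bytes
1 PiB = 1,125,899,906,842,624 bytes
32,050,000,000,000,000 / 1,125,899,906,842,624 = 28.47 PiB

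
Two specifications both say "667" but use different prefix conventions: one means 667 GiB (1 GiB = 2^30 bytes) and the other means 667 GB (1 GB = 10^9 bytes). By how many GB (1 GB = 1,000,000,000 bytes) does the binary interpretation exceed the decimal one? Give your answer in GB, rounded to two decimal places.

49.19 GB

667 GiB = 667 × 1,073,741,824 = 716,185,796,608 bytes
667 GB = 667 × 1,000,000,000 = 667,000,000,000 bytes
difference = 49,185,796,608 bytes
49,185,796,608 / 1,000,000,000 = 49.19 GB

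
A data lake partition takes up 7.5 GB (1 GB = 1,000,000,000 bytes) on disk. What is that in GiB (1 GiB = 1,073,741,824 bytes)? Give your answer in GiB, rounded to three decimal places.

7.5 GB × 1,000,000,000 bytes/GB = 7,500,000,000 bytes
1 GiB = 2^30 bytes = 1,073,741,824 bytes
7,500,000,000 / 1,073,741,824 = 6.985 GiB

6.985 GiB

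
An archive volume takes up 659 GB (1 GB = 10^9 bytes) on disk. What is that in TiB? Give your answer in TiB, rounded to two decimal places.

0.60 TiB

659 GB = 659 × 10^9 bytes = 659,000,000,000 bytes
1 TiB = 1,099,511,627,776 bytes
659,000,000,000 / 1,099,511,627,776 = 0.60 TiB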